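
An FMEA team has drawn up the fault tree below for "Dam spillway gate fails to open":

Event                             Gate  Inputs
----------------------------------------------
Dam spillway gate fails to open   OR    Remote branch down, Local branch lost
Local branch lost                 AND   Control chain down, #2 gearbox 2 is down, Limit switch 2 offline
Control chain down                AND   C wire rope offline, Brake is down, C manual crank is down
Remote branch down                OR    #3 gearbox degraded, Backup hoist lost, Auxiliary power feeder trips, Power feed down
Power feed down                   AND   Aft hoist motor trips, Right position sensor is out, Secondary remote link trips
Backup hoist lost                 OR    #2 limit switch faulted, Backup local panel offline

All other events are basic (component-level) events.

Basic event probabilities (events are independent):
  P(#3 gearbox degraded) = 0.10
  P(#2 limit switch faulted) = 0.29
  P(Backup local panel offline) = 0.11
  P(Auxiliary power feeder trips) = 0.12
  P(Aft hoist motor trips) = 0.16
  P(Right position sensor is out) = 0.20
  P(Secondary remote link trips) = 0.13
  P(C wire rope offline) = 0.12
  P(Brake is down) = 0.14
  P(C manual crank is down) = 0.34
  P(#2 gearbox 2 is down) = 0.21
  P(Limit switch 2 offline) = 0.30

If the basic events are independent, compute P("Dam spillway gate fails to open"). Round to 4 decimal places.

0.5018

P(Backup hoist lost) [OR] = 1 − (1−0.29) × (1−0.11) = 0.368100
P(Power feed down) [AND] = 0.16 × 0.20 × 0.13 = 0.004160
P(Remote branch down) [OR] = 1 − (1−0.10) × (1−0.368100) × (1−0.12) × (1−0.004160) = 0.501617
P(Control chain down) [AND] = 0.12 × 0.14 × 0.34 = 0.005712
P(Local branch lost) [AND] = 0.005712 × 0.21 × 0.30 = 0.000360
P(Dam spillway gate fails to open) [OR] = 1 − (1−0.501617) × (1−0.000360) = 0.501796
Rounded to 4 decimal places: P(Dam spillway gate fails to open) ≈ 0.5018.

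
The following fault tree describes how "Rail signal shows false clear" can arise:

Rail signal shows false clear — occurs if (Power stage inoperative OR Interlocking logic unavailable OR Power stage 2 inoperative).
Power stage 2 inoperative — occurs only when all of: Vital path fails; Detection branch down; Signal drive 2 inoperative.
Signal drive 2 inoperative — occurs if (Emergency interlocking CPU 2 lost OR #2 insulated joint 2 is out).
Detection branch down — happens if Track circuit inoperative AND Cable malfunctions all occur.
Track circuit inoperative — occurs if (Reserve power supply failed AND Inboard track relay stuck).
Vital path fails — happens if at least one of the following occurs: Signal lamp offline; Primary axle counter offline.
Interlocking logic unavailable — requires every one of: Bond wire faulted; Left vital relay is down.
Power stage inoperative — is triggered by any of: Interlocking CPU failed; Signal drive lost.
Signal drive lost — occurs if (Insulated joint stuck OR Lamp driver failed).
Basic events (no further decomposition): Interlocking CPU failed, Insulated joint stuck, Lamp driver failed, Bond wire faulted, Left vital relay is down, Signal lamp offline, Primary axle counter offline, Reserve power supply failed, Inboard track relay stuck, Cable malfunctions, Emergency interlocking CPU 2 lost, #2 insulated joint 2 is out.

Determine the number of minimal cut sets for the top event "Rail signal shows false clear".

Signal drive lost [OR]: union of children's cut sets → 2 cut set(s).
Power stage inoperative [OR]: union of children's cut sets → 3 cut set(s).
Interlocking logic unavailable [AND]: one cut set from each child combined → 1 × 1 = 1 cut set(s).
Vital path fails [OR]: union of children's cut sets → 2 cut set(s).
Track circuit inoperative [AND]: one cut set from each child combined → 1 × 1 = 1 cut set(s).
Detection branch down [AND]: one cut set from each child combined → 1 × 1 = 1 cut set(s).
Signal drive 2 inoperative [OR]: union of children's cut sets → 2 cut set(s).
Power stage 2 inoperative [AND]: one cut set from each child combined → 2 × 1 × 2 = 4 cut set(s).
Rail signal shows false clear [OR]: union of children's cut sets → 8 cut set(s).
Minimal cut sets: {Interlocking CPU failed}; {Insulated joint stuck}; {Lamp driver failed}; {Bond wire faulted, Left vital relay is down}; {Cable malfunctions, Emergency interlocking CPU 2 lost, Inboard track relay stuck, Reserve power supply failed, Signal lamp offline}; {#2 insulated joint 2 is out, Cable malfunctions, Inboard track relay stuck, Reserve power supply failed, Signal lamp offline}; {Cable malfunctions, Emergency interlocking CPU 2 lost, Inboard track relay stuck, Primary axle counter offline, Reserve power supply failed}; {#2 insulated joint 2 is out, Cable malfunctions, Inboard track relay stuck, Primary axle counter offline, Reserve power supply failed}.

8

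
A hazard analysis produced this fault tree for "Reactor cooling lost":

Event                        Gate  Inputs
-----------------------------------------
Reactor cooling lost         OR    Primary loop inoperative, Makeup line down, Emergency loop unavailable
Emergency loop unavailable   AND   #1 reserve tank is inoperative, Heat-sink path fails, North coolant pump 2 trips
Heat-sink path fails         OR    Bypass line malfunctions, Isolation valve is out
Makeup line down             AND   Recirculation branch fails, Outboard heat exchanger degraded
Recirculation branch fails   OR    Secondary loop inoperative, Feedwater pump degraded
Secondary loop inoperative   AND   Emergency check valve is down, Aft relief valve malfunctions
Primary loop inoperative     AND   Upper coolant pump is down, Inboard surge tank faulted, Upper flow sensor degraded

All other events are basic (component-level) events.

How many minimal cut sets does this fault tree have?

Primary loop inoperative [AND]: one cut set from each child combined → 1 × 1 × 1 = 1 cut set(s).
Secondary loop inoperative [AND]: one cut set from each child combined → 1 × 1 = 1 cut set(s).
Recirculation branch fails [OR]: union of children's cut sets → 2 cut set(s).
Makeup line down [AND]: one cut set from each child combined → 2 × 1 = 2 cut set(s).
Heat-sink path fails [OR]: union of children's cut sets → 2 cut set(s).
Emergency loop unavailable [AND]: one cut set from each child combined → 1 × 2 × 1 = 2 cut set(s).
Reactor cooling lost [OR]: union of children's cut sets → 5 cut set(s).
Minimal cut sets: {Inboard surge tank faulted, Upper coolant pump is down, Upper flow sensor degraded}; {Aft relief valve malfunctions, Emergency check valve is down, Outboard heat exchanger degraded}; {Feedwater pump degraded, Outboard heat exchanger degraded}; {#1 reserve tank is inoperative, Bypass line malfunctions, North coolant pump 2 trips}; {#1 reserve tank is inoperative, Isolation valve is out, North coolant pump 2 trips}.

5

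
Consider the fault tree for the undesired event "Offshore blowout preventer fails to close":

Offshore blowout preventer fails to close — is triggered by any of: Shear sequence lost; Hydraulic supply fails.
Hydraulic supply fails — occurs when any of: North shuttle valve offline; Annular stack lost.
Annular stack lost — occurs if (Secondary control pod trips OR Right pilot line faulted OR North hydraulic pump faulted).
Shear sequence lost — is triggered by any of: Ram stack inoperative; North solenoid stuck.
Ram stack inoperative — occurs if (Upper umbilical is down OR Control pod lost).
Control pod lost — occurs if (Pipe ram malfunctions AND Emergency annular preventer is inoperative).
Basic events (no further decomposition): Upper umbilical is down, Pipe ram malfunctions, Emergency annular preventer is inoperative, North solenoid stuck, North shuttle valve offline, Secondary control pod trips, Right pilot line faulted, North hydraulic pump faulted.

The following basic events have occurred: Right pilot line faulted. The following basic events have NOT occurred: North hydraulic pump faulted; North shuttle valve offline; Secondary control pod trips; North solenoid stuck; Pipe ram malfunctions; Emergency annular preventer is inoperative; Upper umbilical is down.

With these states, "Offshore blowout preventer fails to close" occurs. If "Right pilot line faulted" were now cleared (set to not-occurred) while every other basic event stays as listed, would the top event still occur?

No

Counterfactual: set "Right pilot line faulted" to not occurred.
Control pod lost [AND]: Pipe ram malfunctions=not, Emergency annular preventer is inoperative=not → not all inputs occur → does not occur.
Ram stack inoperative [OR]: Upper umbilical is down=not, Control pod lost=not → no input occurs → does not occur.
Shear sequence lost [OR]: Ram stack inoperative=not, North solenoid stuck=not → no input occurs → does not occur.
Annular stack lost [OR]: Secondary control pod trips=not, Right pilot line faulted=not, North hydraulic pump faulted=not → no input occurs → does not occur.
Hydraulic supply fails [OR]: North shuttle valve offline=not, Annular stack lost=not → no input occurs → does not occur.
Offshore blowout preventer fails to close [OR]: Shear sequence lost=not, Hydraulic supply fails=not → no input occurs → does not occur.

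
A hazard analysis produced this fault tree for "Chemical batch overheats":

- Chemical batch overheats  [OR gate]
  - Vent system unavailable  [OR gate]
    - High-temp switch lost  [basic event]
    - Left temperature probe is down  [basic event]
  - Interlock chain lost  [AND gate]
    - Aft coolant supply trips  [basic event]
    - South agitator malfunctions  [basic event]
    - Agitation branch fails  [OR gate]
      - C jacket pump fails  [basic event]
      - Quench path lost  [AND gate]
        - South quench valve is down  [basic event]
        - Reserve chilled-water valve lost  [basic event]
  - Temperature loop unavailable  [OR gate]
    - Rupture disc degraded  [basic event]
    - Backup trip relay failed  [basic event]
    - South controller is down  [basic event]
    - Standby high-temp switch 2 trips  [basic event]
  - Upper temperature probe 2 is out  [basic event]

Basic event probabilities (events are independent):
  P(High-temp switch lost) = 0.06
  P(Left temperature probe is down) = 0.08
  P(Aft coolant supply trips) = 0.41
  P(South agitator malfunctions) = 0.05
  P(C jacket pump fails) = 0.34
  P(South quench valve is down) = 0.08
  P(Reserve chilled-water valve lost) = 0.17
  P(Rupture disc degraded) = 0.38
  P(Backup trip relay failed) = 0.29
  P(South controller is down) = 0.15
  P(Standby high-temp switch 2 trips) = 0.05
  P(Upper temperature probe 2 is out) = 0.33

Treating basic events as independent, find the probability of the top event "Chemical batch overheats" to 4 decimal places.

0.7955

P(Vent system unavailable) [OR] = 1 − (1−0.06) × (1−0.08) = 0.135200
P(Quench path lost) [AND] = 0.08 × 0.17 = 0.013600
P(Agitation branch fails) [OR] = 1 − (1−0.34) × (1−0.013600) = 0.348976
P(Interlock chain lost) [AND] = 0.41 × 0.05 × 0.348976 = 0.007154
P(Temperature loop unavailable) [OR] = 1 − (1−0.38) × (1−0.29) × (1−0.15) × (1−0.05) = 0.644539
P(Chemical batch overheats) [OR] = 1 − (1−0.135200) × (1−0.007154) × (1−0.644539) × (1−0.33) = 0.795514
Rounded to 4 decimal places: P(Chemical batch overheats) ≈ 0.7955.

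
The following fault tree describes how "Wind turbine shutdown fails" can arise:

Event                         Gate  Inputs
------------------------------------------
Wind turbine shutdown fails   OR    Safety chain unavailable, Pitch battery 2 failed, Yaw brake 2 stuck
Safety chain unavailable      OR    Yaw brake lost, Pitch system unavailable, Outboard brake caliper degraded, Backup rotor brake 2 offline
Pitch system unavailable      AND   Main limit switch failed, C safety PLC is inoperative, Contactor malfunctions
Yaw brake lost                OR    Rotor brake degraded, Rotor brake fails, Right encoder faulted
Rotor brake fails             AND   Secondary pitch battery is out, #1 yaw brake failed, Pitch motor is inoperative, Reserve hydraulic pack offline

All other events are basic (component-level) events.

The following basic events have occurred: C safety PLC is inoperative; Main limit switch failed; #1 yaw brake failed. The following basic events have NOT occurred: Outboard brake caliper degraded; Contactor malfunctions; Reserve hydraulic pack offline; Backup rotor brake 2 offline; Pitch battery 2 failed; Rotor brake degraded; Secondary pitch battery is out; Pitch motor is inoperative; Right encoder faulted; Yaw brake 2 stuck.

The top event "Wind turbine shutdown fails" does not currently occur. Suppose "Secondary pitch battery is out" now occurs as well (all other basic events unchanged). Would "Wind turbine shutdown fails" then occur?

No

Counterfactual: set "Secondary pitch battery is out" to occurred.
Rotor brake fails [AND]: Secondary pitch battery is out=occurs, #1 yaw brake failed=occurs, Pitch motor is inoperative=not, Reserve hydraulic pack offline=not → not all inputs occur → does not occur.
Yaw brake lost [OR]: Rotor brake degraded=not, Rotor brake fails=not, Right encoder faulted=not → no input occurs → does not occur.
Pitch system unavailable [AND]: Main limit switch failed=occurs, C safety PLC is inoperative=occurs, Contactor malfunctions=not → not all inputs occur → does not occur.
Safety chain unavailable [OR]: Yaw brake lost=not, Pitch system unavailable=not, Outboard brake caliper degraded=not, Backup rotor brake 2 offline=not → no input occurs → does not occur.
Wind turbine shutdown fails [OR]: Safety chain unavailable=not, Pitch battery 2 failed=not, Yaw brake 2 stuck=not → no input occurs → does not occur.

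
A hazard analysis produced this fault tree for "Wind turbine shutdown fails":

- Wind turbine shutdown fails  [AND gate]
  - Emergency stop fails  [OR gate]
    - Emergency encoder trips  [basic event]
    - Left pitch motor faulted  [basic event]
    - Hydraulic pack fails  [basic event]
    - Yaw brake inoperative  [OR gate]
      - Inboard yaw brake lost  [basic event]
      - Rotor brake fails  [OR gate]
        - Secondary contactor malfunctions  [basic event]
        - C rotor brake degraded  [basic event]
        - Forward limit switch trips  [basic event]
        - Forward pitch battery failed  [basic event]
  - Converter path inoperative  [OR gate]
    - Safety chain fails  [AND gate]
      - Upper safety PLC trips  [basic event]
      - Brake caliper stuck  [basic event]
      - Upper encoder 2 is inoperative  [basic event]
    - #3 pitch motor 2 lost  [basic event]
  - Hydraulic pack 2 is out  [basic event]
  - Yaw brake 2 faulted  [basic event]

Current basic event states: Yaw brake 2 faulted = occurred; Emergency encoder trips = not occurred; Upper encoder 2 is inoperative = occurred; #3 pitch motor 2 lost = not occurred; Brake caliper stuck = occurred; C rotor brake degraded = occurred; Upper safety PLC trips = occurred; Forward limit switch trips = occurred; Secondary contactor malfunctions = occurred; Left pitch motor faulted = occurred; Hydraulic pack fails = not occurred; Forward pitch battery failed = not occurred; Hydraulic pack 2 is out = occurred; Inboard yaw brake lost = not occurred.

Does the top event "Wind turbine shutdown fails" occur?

Yes

Rotor brake fails [OR]: Secondary contactor malfunctions=occurs, C rotor brake degraded=occurs, Forward limit switch trips=occurs, Forward pitch battery failed=not → at least one input occurs → occurs.
Yaw brake inoperative [OR]: Inboard yaw brake lost=not, Rotor brake fails=occurs → at least one input occurs → occurs.
Emergency stop fails [OR]: Emergency encoder trips=not, Left pitch motor faulted=occurs, Hydraulic pack fails=not, Yaw brake inoperative=occurs → at least one input occurs → occurs.
Safety chain fails [AND]: Upper safety PLC trips=occurs, Brake caliper stuck=occurs, Upper encoder 2 is inoperative=occurs → all inputs occur → occurs.
Converter path inoperative [OR]: Safety chain fails=occurs, #3 pitch motor 2 lost=not → at least one input occurs → occurs.
Wind turbine shutdown fails [AND]: Emergency stop fails=occurs, Converter path inoperative=occurs, Hydraulic pack 2 is out=occurs, Yaw brake 2 faulted=occurs → all inputs occur → occurs.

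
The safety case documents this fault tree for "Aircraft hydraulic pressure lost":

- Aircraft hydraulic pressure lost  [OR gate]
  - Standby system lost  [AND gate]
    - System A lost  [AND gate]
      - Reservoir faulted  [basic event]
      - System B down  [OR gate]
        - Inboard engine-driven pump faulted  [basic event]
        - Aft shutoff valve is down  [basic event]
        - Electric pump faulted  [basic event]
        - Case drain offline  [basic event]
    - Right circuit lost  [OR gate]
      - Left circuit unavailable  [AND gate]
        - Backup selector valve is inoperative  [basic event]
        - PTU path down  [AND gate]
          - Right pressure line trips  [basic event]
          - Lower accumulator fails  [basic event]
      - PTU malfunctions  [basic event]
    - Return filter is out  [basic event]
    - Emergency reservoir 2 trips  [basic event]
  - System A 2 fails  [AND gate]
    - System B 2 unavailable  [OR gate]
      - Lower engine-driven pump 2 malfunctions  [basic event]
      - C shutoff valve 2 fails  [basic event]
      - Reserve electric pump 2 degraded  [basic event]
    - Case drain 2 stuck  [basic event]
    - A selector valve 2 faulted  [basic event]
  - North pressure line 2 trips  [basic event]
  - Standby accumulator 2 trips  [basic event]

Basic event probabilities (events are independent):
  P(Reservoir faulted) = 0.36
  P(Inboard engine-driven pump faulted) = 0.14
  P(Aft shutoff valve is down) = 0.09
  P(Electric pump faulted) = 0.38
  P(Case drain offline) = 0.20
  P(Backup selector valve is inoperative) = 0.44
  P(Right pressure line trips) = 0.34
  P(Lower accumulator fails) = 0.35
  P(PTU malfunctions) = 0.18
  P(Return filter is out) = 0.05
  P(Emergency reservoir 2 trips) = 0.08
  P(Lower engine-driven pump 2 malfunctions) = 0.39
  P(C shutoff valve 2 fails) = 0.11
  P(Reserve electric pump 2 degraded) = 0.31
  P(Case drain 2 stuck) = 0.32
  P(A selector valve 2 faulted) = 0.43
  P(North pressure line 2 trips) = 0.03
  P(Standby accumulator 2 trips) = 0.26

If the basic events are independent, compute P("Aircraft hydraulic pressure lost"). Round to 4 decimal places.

0.3441

P(System B down) [OR] = 1 − (1−0.14) × (1−0.09) × (1−0.38) × (1−0.20) = 0.611830
P(System A lost) [AND] = 0.36 × 0.611830 = 0.220259
P(PTU path down) [AND] = 0.34 × 0.35 = 0.119000
P(Left circuit unavailable) [AND] = 0.44 × 0.119000 = 0.052360
P(Right circuit lost) [OR] = 1 − (1−0.052360) × (1−0.18) = 0.222935
P(Standby system lost) [AND] = 0.220259 × 0.222935 × 0.05 × 0.08 = 0.000196
P(System B 2 unavailable) [OR] = 1 − (1−0.39) × (1−0.11) × (1−0.31) = 0.625399
P(System A 2 fails) [AND] = 0.625399 × 0.32 × 0.43 = 0.086055
P(Aircraft hydraulic pressure lost) [OR] = 1 − (1−0.000196) × (1−0.086055) × (1−0.03) × (1−0.26) = 0.344099
Rounded to 4 decimal places: P(Aircraft hydraulic pressure lost) ≈ 0.3441.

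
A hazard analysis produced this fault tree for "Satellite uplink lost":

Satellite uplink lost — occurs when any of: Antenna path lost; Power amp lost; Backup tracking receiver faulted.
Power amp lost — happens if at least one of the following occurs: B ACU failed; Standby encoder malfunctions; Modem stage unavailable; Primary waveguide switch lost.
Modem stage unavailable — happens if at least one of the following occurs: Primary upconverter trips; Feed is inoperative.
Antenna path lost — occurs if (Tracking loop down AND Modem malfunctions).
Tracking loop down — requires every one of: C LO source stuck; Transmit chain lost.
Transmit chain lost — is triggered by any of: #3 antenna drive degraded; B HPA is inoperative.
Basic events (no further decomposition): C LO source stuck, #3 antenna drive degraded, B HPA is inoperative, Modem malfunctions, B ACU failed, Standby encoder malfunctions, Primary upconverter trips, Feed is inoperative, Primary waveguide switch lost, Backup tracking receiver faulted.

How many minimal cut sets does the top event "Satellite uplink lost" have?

Transmit chain lost [OR]: union of children's cut sets → 2 cut set(s).
Tracking loop down [AND]: one cut set from each child combined → 1 × 2 = 2 cut set(s).
Antenna path lost [AND]: one cut set from each child combined → 2 × 1 = 2 cut set(s).
Modem stage unavailable [OR]: union of children's cut sets → 2 cut set(s).
Power amp lost [OR]: union of children's cut sets → 5 cut set(s).
Satellite uplink lost [OR]: union of children's cut sets → 8 cut set(s).
Minimal cut sets: {#3 antenna drive degraded, C LO source stuck, Modem malfunctions}; {B HPA is inoperative, C LO source stuck, Modem malfunctions}; {B ACU failed}; {Standby encoder malfunctions}; {Primary upconverter trips}; {Feed is inoperative}; {Primary waveguide switch lost}; {Backup tracking receiver faulted}.

8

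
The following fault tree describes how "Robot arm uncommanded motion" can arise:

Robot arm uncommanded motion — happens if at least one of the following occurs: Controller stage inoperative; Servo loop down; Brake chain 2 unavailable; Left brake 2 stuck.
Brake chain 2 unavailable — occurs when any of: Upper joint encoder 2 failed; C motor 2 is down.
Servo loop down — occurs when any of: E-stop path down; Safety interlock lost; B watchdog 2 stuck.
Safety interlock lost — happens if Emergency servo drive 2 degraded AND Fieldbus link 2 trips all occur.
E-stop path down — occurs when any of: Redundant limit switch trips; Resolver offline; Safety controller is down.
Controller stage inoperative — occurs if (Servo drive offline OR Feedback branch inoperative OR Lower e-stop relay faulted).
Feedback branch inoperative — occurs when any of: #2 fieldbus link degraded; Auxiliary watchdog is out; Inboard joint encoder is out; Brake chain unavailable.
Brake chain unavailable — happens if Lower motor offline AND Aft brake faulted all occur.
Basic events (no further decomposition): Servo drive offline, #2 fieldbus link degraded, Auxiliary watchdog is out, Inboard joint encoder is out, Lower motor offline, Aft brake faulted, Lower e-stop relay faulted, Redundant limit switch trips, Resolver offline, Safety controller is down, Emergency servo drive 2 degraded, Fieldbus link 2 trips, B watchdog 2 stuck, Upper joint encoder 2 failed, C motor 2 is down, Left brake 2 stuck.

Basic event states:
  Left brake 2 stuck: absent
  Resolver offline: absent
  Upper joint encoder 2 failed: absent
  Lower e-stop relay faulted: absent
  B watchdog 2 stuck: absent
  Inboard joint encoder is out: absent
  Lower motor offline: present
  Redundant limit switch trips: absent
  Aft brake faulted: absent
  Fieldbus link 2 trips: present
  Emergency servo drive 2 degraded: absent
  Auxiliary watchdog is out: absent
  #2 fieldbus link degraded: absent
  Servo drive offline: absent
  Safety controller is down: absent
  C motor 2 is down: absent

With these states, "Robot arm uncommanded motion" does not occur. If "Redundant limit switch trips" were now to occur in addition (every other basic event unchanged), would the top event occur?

Yes

Counterfactual: set "Redundant limit switch trips" to occurred.
Brake chain unavailable [AND]: Lower motor offline=occurs, Aft brake faulted=not → not all inputs occur → does not occur.
Feedback branch inoperative [OR]: #2 fieldbus link degraded=not, Auxiliary watchdog is out=not, Inboard joint encoder is out=not, Brake chain unavailable=not → no input occurs → does not occur.
Controller stage inoperative [OR]: Servo drive offline=not, Feedback branch inoperative=not, Lower e-stop relay faulted=not → no input occurs → does not occur.
E-stop path down [OR]: Redundant limit switch trips=occurs, Resolver offline=not, Safety controller is down=not → at least one input occurs → occurs.
Safety interlock lost [AND]: Emergency servo drive 2 degraded=not, Fieldbus link 2 trips=occurs → not all inputs occur → does not occur.
Servo loop down [OR]: E-stop path down=occurs, Safety interlock lost=not, B watchdog 2 stuck=not → at least one input occurs → occurs.
Brake chain 2 unavailable [OR]: Upper joint encoder 2 failed=not, C motor 2 is down=not → no input occurs → does not occur.
Robot arm uncommanded motion [OR]: Controller stage inoperative=not, Servo loop down=occurs, Brake chain 2 unavailable=not, Left brake 2 stuck=not → at least one input occurs → occurs.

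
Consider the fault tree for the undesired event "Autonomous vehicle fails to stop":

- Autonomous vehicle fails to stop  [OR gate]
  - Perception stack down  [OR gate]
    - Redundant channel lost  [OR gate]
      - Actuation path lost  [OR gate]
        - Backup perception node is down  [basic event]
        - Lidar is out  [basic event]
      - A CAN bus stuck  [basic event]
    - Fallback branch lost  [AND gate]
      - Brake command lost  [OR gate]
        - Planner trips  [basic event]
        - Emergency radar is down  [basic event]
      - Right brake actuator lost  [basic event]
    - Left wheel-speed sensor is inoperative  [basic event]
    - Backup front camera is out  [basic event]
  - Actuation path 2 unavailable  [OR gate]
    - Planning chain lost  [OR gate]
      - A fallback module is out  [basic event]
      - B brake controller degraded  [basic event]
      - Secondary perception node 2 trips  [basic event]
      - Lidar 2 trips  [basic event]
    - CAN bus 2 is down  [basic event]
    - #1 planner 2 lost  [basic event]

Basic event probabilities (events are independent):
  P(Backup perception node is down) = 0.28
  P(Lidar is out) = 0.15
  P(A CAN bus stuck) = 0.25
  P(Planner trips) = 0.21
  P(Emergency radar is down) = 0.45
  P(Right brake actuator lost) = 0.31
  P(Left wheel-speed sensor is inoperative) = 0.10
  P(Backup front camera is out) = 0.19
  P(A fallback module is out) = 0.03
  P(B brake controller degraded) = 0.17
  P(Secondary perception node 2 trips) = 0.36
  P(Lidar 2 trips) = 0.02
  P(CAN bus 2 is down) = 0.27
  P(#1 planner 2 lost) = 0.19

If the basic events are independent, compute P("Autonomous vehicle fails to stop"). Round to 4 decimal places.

0.9176

P(Actuation path lost) [OR] = 1 − (1−0.28) × (1−0.15) = 0.388000
P(Redundant channel lost) [OR] = 1 − (1−0.388000) × (1−0.25) = 0.541000
P(Brake command lost) [OR] = 1 − (1−0.21) × (1−0.45) = 0.565500
P(Fallback branch lost) [AND] = 0.565500 × 0.31 = 0.175305
P(Perception stack down) [OR] = 1 − (1−0.541000) × (1−0.175305) × (1−0.10) × (1−0.19) = 0.724048
P(Planning chain lost) [OR] = 1 − (1−0.03) × (1−0.17) × (1−0.36) × (1−0.02) = 0.495041
P(Actuation path 2 unavailable) [OR] = 1 − (1−0.495041) × (1−0.27) × (1−0.19) = 0.701418
P(Autonomous vehicle fails to stop) [OR] = 1 − (1−0.724048) × (1−0.701418) = 0.917606
Rounded to 4 decimal places: P(Autonomous vehicle fails to stop) ≈ 0.9176.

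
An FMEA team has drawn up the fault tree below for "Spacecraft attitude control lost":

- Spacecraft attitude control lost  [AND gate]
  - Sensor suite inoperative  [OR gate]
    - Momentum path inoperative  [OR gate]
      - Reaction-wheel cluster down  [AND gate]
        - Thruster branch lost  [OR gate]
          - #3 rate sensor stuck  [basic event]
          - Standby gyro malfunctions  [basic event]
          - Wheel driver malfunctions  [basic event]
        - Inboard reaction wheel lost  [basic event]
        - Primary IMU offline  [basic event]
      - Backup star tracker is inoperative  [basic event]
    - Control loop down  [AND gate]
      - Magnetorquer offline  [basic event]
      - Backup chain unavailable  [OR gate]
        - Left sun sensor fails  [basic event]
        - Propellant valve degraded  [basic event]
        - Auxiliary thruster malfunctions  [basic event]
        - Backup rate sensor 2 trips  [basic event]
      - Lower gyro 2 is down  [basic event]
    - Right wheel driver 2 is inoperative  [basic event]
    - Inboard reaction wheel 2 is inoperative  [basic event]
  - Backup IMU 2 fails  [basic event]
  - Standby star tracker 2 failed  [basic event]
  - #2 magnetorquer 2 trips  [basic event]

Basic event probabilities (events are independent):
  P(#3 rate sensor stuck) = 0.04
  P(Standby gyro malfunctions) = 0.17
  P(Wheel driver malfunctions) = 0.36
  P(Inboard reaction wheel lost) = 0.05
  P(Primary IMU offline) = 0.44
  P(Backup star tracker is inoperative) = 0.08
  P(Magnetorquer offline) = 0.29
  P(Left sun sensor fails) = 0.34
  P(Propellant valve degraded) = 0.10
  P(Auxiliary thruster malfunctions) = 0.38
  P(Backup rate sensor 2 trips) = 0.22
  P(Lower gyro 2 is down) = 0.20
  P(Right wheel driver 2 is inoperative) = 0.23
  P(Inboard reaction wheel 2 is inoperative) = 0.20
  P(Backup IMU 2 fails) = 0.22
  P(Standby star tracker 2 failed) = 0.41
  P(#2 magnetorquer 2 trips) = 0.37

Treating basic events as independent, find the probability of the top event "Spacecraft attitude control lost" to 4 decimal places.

0.0154

P(Thruster branch lost) [OR] = 1 − (1−0.04) × (1−0.17) × (1−0.36) = 0.490048
P(Reaction-wheel cluster down) [AND] = 0.490048 × 0.05 × 0.44 = 0.010781
P(Momentum path inoperative) [OR] = 1 − (1−0.010781) × (1−0.08) = 0.089919
P(Backup chain unavailable) [OR] = 1 − (1−0.34) × (1−0.10) × (1−0.38) × (1−0.22) = 0.712742
P(Control loop down) [AND] = 0.29 × 0.712742 × 0.20 = 0.041339
P(Sensor suite inoperative) [OR] = 1 − (1−0.089919) × (1−0.041339) × (1−0.23) × (1−0.20) = 0.462565
P(Spacecraft attitude control lost) [AND] = 0.462565 × 0.22 × 0.41 × 0.37 = 0.015438
Rounded to 4 decimal places: P(Spacecraft attitude control lost) ≈ 0.0154.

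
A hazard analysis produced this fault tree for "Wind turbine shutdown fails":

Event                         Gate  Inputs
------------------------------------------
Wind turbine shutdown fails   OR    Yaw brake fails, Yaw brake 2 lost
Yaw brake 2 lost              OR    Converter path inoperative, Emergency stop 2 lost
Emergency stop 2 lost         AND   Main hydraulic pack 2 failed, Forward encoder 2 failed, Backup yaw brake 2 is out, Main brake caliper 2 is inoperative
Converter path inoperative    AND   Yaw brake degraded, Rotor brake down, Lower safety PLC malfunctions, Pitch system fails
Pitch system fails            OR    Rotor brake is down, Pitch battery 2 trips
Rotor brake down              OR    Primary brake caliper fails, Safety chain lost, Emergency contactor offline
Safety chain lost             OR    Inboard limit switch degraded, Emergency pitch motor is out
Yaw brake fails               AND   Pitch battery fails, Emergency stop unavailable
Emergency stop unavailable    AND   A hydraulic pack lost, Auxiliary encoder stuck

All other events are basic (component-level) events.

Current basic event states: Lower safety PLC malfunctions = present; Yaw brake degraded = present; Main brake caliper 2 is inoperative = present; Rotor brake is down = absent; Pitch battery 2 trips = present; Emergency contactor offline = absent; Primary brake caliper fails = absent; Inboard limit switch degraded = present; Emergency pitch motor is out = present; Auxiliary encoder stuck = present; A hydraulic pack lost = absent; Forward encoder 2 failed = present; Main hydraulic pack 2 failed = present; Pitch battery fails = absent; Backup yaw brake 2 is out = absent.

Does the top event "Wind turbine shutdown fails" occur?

Yes

Emergency stop unavailable [AND]: A hydraulic pack lost=not, Auxiliary encoder stuck=occurs → not all inputs occur → does not occur.
Yaw brake fails [AND]: Pitch battery fails=not, Emergency stop unavailable=not → not all inputs occur → does not occur.
Safety chain lost [OR]: Inboard limit switch degraded=occurs, Emergency pitch motor is out=occurs → at least one input occurs → occurs.
Rotor brake down [OR]: Primary brake caliper fails=not, Safety chain lost=occurs, Emergency contactor offline=not → at least one input occurs → occurs.
Pitch system fails [OR]: Rotor brake is down=not, Pitch battery 2 trips=occurs → at least one input occurs → occurs.
Converter path inoperative [AND]: Yaw brake degraded=occurs, Rotor brake down=occurs, Lower safety PLC malfunctions=occurs, Pitch system fails=occurs → all inputs occur → occurs.
Emergency stop 2 lost [AND]: Main hydraulic pack 2 failed=occurs, Forward encoder 2 failed=occurs, Backup yaw brake 2 is out=not, Main brake caliper 2 is inoperative=occurs → not all inputs occur → does not occur.
Yaw brake 2 lost [OR]: Converter path inoperative=occurs, Emergency stop 2 lost=not → at least one input occurs → occurs.
Wind turbine shutdown fails [OR]: Yaw brake fails=not, Yaw brake 2 lost=occurs → at least one input occurs → occurs.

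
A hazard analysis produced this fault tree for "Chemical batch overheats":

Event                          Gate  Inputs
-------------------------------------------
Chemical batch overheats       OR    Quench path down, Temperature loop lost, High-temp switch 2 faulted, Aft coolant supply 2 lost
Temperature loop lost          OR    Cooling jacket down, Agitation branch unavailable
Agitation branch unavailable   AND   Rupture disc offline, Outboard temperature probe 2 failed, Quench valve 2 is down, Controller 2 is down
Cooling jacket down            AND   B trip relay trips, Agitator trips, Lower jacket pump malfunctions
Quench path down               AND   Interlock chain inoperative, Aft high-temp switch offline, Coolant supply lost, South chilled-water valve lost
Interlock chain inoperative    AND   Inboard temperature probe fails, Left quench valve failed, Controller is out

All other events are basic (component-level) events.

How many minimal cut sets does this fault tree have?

Interlock chain inoperative [AND]: one cut set from each child combined → 1 × 1 × 1 = 1 cut set(s).
Quench path down [AND]: one cut set from each child combined → 1 × 1 × 1 × 1 = 1 cut set(s).
Cooling jacket down [AND]: one cut set from each child combined → 1 × 1 × 1 = 1 cut set(s).
Agitation branch unavailable [AND]: one cut set from each child combined → 1 × 1 × 1 × 1 = 1 cut set(s).
Temperature loop lost [OR]: union of children's cut sets → 2 cut set(s).
Chemical batch overheats [OR]: union of children's cut sets → 5 cut set(s).
Minimal cut sets: {Aft high-temp switch offline, Controller is out, Coolant supply lost, Inboard temperature probe fails, Left quench valve failed, South chilled-water valve lost}; {Agitator trips, B trip relay trips, Lower jacket pump malfunctions}; {Controller 2 is down, Outboard temperature probe 2 failed, Quench valve 2 is down, Rupture disc offline}; {High-temp switch 2 faulted}; {Aft coolant supply 2 lost}.

5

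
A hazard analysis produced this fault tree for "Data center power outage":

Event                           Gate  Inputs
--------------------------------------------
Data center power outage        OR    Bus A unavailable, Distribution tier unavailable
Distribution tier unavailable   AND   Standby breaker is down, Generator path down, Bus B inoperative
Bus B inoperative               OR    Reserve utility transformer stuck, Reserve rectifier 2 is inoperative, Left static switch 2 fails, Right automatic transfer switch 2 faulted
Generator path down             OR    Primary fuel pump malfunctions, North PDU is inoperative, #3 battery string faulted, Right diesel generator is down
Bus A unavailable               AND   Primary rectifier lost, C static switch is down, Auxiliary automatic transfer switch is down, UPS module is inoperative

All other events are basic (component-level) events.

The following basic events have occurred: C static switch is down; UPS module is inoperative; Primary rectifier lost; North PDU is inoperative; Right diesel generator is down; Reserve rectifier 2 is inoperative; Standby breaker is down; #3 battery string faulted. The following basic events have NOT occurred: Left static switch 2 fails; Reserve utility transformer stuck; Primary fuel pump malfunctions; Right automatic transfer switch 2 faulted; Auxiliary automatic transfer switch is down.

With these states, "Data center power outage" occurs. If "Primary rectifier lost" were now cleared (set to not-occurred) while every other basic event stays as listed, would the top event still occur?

Counterfactual: set "Primary rectifier lost" to not occurred.
Bus A unavailable [AND]: Primary rectifier lost=not, C static switch is down=occurs, Auxiliary automatic transfer switch is down=not, UPS module is inoperative=occurs → not all inputs occur → does not occur.
Generator path down [OR]: Primary fuel pump malfunctions=not, North PDU is inoperative=occurs, #3 battery string faulted=occurs, Right diesel generator is down=occurs → at least one input occurs → occurs.
Bus B inoperative [OR]: Reserve utility transformer stuck=not, Reserve rectifier 2 is inoperative=occurs, Left static switch 2 fails=not, Right automatic transfer switch 2 faulted=not → at least one input occurs → occurs.
Distribution tier unavailable [AND]: Standby breaker is down=occurs, Generator path down=occurs, Bus B inoperative=occurs → all inputs occur → occurs.
Data center power outage [OR]: Bus A unavailable=not, Distribution tier unavailable=occurs → at least one input occurs → occurs.

Yes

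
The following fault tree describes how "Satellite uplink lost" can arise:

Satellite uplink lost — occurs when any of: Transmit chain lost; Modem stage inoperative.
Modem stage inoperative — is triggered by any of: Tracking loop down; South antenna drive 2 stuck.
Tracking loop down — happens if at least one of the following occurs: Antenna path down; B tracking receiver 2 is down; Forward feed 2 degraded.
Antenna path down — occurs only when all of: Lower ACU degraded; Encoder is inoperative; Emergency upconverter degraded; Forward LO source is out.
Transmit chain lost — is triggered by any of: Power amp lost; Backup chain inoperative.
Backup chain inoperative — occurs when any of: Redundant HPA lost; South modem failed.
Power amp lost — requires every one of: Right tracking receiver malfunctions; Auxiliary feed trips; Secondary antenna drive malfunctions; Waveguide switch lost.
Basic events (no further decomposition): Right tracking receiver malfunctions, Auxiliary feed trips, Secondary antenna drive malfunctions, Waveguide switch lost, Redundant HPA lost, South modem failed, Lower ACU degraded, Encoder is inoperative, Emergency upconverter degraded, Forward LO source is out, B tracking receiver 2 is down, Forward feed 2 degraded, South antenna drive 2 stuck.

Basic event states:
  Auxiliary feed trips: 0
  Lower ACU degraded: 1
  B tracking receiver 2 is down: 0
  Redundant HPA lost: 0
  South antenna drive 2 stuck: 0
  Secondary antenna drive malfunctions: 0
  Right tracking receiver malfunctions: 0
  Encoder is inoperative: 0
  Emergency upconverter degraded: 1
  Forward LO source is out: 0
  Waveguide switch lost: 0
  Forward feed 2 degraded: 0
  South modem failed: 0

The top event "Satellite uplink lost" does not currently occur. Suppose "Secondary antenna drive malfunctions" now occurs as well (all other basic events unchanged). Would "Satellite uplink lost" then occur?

No

Counterfactual: set "Secondary antenna drive malfunctions" to occurred.
Power amp lost [AND]: Right tracking receiver malfunctions=not, Auxiliary feed trips=not, Secondary antenna drive malfunctions=occurs, Waveguide switch lost=not → not all inputs occur → does not occur.
Backup chain inoperative [OR]: Redundant HPA lost=not, South modem failed=not → no input occurs → does not occur.
Transmit chain lost [OR]: Power amp lost=not, Backup chain inoperative=not → no input occurs → does not occur.
Antenna path down [AND]: Lower ACU degraded=occurs, Encoder is inoperative=not, Emergency upconverter degraded=occurs, Forward LO source is out=not → not all inputs occur → does not occur.
Tracking loop down [OR]: Antenna path down=not, B tracking receiver 2 is down=not, Forward feed 2 degraded=not → no input occurs → does not occur.
Modem stage inoperative [OR]: Tracking loop down=not, South antenna drive 2 stuck=not → no input occurs → does not occur.
Satellite uplink lost [OR]: Transmit chain lost=not, Modem stage inoperative=not → no input occurs → does not occur.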